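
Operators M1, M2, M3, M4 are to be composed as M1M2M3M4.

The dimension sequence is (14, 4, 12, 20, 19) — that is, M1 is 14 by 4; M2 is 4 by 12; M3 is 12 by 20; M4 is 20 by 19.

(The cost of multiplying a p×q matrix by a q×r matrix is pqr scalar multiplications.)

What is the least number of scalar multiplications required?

Adjacent pairs: M1M2 = 14·4·12 = 672; M2M3 = 4·12·20 = 960; M3M4 = 12·20·19 = 4560.
Length 3: M1..M3: k=1: 0+960+14·4·20=2080; k=2: 672+0+14·12·20=4032 → min 2080 | M2..M4: k=2: 0+4560+4·12·19=5472; k=3: 960+0+4·20·19=2480 → min 2480.
Length 4: M1..M4: k=1: 0+2480+14·4·19=3544; k=2: 672+4560+14·12·19=8424; k=3: 2080+0+14·20·19=7400 → min 3544.
Optimal order: (M1((M2M3)M4)) with cost 3544.

3544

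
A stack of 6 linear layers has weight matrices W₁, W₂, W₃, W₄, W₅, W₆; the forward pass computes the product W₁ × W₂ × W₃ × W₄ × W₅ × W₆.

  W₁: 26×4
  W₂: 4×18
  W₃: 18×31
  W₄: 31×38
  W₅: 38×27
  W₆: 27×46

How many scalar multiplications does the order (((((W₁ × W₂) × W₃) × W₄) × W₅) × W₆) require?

(W₁ × W₂): 26×4 by 4×18 → 26×18, cost 26·4·18 = 1872
((W₁ × W₂) × W₃): 26×18 by 18×31 → 26×31, cost 26·18·31 = 14508; cumulative 16380
(((W₁ × W₂) × W₃) × W₄): 26×31 by 31×38 → 26×38, cost 26·31·38 = 30628; cumulative 47008
((((W₁ × W₂) × W₃) × W₄) × W₅): 26×38 by 38×27 → 26×27, cost 26·38·27 = 26676; cumulative 73684
(((((W₁ × W₂) × W₃) × W₄) × W₅) × W₆): 26×27 by 27×46 → 26×46, cost 26·27·46 = 32292; cumulative 105976
Total: 105976 scalar multiplications.

105976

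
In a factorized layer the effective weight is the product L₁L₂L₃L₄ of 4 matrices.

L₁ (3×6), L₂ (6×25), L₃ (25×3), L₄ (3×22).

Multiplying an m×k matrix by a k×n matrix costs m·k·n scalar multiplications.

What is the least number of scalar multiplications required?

Adjacent pairs: L₁L₂ = 3·6·25 = 450; L₂L₃ = 6·25·3 = 450; L₃L₄ = 25·3·22 = 1650.
Length 3: L₁..L₃: k=1: 0+450+3·6·3=504; k=2: 450+0+3·25·3=675 → min 504 | L₂..L₄: k=2: 0+1650+6·25·22=4950; k=3: 450+0+6·3·22=846 → min 846.
Length 4: L₁..L₄: k=1: 0+846+3·6·22=1242; k=2: 450+1650+3·25·22=3750; k=3: 504+0+3·3·22=702 → min 702.
Optimal order: ((L₁(L₂L₃))L₄) with cost 702.

702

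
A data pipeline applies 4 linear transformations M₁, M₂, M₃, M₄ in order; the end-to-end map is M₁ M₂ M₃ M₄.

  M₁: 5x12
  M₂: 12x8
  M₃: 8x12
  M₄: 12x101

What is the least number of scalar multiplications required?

Adjacent pairs: M₁M₂ = 5·12·8 = 480; M₂M₃ = 12·8·12 = 1152; M₃M₄ = 8·12·101 = 9696.
Length 3: M₁..M₃: k=1: 0+1152+5·12·12=1872; k=2: 480+0+5·8·12=960 → min 960 | M₂..M₄: k=2: 0+9696+12·8·101=19392; k=3: 1152+0+12·12·101=15696 → min 15696.
Length 4: M₁..M₄: k=1: 0+15696+5·12·101=21756; k=2: 480+9696+5·8·101=14216; k=3: 960+0+5·12·101=7020 → min 7020.
Optimal order: (((M₁ M₂) M₃) M₄) with cost 7020.

7020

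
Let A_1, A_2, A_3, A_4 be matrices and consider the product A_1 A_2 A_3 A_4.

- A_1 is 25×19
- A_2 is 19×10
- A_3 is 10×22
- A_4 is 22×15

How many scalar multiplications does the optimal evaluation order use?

11800

Adjacent pairs: A_1A_2 = 25·19·10 = 4750; A_2A_3 = 19·10·22 = 4180; A_3A_4 = 10·22·15 = 3300.
Length 3: A_1..A_3: k=1: 0+4180+25·19·22=14630; k=2: 4750+0+25·10·22=10250 → min 10250 | A_2..A_4: k=2: 0+3300+19·10·15=6150; k=3: 4180+0+19·22·15=10450 → min 6150.
Length 4: A_1..A_4: k=1: 0+6150+25·19·15=13275; k=2: 4750+3300+25·10·15=11800; k=3: 10250+0+25·22·15=18500 → min 11800.
Optimal order: ((A_1 A_2) (A_3 A_4)) with cost 11800.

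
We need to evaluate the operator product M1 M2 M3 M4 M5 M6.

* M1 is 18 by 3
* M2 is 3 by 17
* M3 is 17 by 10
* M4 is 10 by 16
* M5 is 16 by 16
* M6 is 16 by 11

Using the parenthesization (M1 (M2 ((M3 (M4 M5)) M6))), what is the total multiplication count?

(M4 M5): 10×16 by 16×16 → 10×16, cost 10·16·16 = 2560
(M3 (M4 M5)): 17×10 by 10×16 → 17×16, cost 17·10·16 = 2720; cumulative 5280
((M3 (M4 M5)) M6): 17×16 by 16×11 → 17×11, cost 17·16·11 = 2992; cumulative 8272
(M2 ((M3 (M4 M5)) M6)): 3×17 by 17×11 → 3×11, cost 3·17·11 = 561; cumulative 8833
(M1 (M2 ((M3 (M4 M5)) M6))): 18×3 by 3×11 → 18×11, cost 18·3·11 = 594; cumulative 9427
Total: 9427 scalar multiplications.

9427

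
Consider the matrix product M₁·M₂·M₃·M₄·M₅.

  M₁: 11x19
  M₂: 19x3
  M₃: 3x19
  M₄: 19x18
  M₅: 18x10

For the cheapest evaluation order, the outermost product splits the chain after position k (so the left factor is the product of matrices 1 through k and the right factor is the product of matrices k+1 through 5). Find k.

Adjacent pairs: M₁M₂ = 11·19·3 = 627; M₂M₃ = 19·3·19 = 1083; M₃M₄ = 3·19·18 = 1026; M₄M₅ = 19·18·10 = 3420.
Length 3: M₁..M₃: k=1: 0+1083+11·19·19=5054; k=2: 627+0+11·3·19=1254 → min 1254 | M₂..M₄: k=2: 0+1026+19·3·18=2052; k=3: 1083+0+19·19·18=7581 → min 2052 | M₃..M₅: k=3: 0+3420+3·19·10=3990; k=4: 1026+0+3·18·10=1566 → min 1566.
Length 4: M₁..M₄: k=1: 0+2052+11·19·18=5814; k=2: 627+1026+11·3·18=2247; k=3: 1254+0+11·19·18=5016 → min 2247 | M₂..M₅: k=2: 0+1566+19·3·10=2136; k=3: 1083+3420+19·19·10=8113; k=4: 2052+0+19·18·10=5472 → min 2136.
Top-level splits: k=1: (M₁..M₁)·(M₂..M₅) → 0+2136+11·19·10 = 4226; k=2: (M₁..M₂)·(M₃..M₅) → 627+1566+11·3·10 = 2523; k=3: (M₁..M₃)·(M₄..M₅) → 1254+3420+11·19·10 = 6764; k=4: (M₁..M₄)·(M₅..M₅) → 2247+0+11·18·10 = 4227.
Best split is after M₂, i.e. k = 2.

2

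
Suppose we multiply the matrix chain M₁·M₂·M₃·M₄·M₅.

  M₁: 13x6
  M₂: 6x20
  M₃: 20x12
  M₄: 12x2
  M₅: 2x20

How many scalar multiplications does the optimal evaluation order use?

Adjacent pairs: M₁M₂ = 13·6·20 = 1560; M₂M₃ = 6·20·12 = 1440; M₃M₄ = 20·12·2 = 480; M₄M₅ = 12·2·20 = 480.
Length 3: M₁..M₃: k=1: 0+1440+13·6·12=2376; k=2: 1560+0+13·20·12=4680 → min 2376 | M₂..M₄: k=2: 0+480+6·20·2=720; k=3: 1440+0+6·12·2=1584 → min 720 | M₃..M₅: k=3: 0+480+20·12·20=5280; k=4: 480+0+20·2·20=1280 → min 1280.
Length 4: M₁..M₄: k=1: 0+720+13·6·2=876; k=2: 1560+480+13·20·2=2560; k=3: 2376+0+13·12·2=2688 → min 876 | M₂..M₅: k=2: 0+1280+6·20·20=3680; k=3: 1440+480+6·12·20=3360; k=4: 720+0+6·2·20=960 → min 960.
Length 5: M₁..M₅: k=1: 0+960+13·6·20=2520; k=2: 1560+1280+13·20·20=8040; k=3: 2376+480+13·12·20=5976; k=4: 876+0+13·2·20=1396 → min 1396.
Optimal order: ((M₁·(M₂·(M₃·M₄)))·M₅) with cost 1396.

1396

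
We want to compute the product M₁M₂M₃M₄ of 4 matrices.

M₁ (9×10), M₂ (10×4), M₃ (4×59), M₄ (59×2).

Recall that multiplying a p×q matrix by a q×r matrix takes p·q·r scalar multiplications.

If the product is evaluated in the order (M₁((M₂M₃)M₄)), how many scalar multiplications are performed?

3720

(M₂M₃): 10×4 by 4×59 → 10×59, cost 10·4·59 = 2360
((M₂M₃)M₄): 10×59 by 59×2 → 10×2, cost 10·59·2 = 1180; cumulative 3540
(M₁((M₂M₃)M₄)): 9×10 by 10×2 → 9×2, cost 9·10·2 = 180; cumulative 3720
Total: 3720 scalar multiplications.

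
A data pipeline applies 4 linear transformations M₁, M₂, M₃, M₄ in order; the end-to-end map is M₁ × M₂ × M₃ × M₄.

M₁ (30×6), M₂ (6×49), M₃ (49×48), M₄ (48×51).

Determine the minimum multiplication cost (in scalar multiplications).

37980

Adjacent pairs: M₁M₂ = 30·6·49 = 8820; M₂M₃ = 6·49·48 = 14112; M₃M₄ = 49·48·51 = 119952.
Length 3: M₁..M₃: k=1: 0+14112+30·6·48=22752; k=2: 8820+0+30·49·48=79380 → min 22752 | M₂..M₄: k=2: 0+119952+6·49·51=134946; k=3: 14112+0+6·48·51=28800 → min 28800.
Length 4: M₁..M₄: k=1: 0+28800+30·6·51=37980; k=2: 8820+119952+30·49·51=203742; k=3: 22752+0+30·48·51=96192 → min 37980.
Optimal order: (M₁ × ((M₂ × M₃) × M₄)) with cost 37980.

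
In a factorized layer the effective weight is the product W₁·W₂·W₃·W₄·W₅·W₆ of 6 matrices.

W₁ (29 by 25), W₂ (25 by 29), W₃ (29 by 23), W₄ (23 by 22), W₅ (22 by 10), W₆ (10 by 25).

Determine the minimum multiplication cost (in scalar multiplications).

33480

Adjacent pairs: W₁W₂ = 29·25·29 = 21025; W₂W₃ = 25·29·23 = 16675; W₃W₄ = 29·23·22 = 14674; W₄W₅ = 23·22·10 = 5060; W₅W₆ = 22·10·25 = 5500.
Length 3: W₁..W₃: k=1: 0+16675+29·25·23=33350; k=2: 21025+0+29·29·23=40368 → min 33350 | W₂..W₄: k=2: 0+14674+25·29·22=30624; k=3: 16675+0+25·23·22=29325 → min 29325 | W₃..W₅: k=3: 0+5060+29·23·10=11730; k=4: 14674+0+29·22·10=21054 → min 11730 | W₄..W₆: k=4: 0+5500+23·22·25=18150; k=5: 5060+0+23·10·25=10810 → min 10810.
Length 4: W₁..W₄: k=1: 0+29325+29·25·22=45275; k=2: 21025+14674+29·29·22=54201; k=3: 33350+0+29·23·22=48024 → min 45275 | W₂..W₅: k=2: 0+11730+25·29·10=18980; k=3: 16675+5060+25·23·10=27485; k=4: 29325+0+25·22·10=34825 → min 18980 | W₃..W₆: k=3: 0+10810+29·23·25=27485; k=4: 14674+5500+29·22·25=36124; k=5: 11730+0+29·10·25=18980 → min 18980.
Length 5: W₁..W₅: k=1: 0+18980+29·25·10=26230; k=2: 21025+11730+29·29·10=41165; k=3: 33350+5060+29·23·10=45080; k=4: 45275+0+29·22·10=51655 → min 26230 | W₂..W₆: k=2: 0+18980+25·29·25=37105; k=3: 16675+10810+25·23·25=41860; k=4: 29325+5500+25·22·25=48575; k=5: 18980+0+25·10·25=25230 → min 25230.
Length 6: W₁..W₆: k=1: 0+25230+29·25·25=43355; k=2: 21025+18980+29·29·25=61030; k=3: 33350+10810+29·23·25=60835; k=4: 45275+5500+29·22·25=66725; k=5: 26230+0+29·10·25=33480 → min 33480.
Optimal order: ((W₁·(W₂·(W₃·(W₄·W₅))))·W₆) with cost 33480.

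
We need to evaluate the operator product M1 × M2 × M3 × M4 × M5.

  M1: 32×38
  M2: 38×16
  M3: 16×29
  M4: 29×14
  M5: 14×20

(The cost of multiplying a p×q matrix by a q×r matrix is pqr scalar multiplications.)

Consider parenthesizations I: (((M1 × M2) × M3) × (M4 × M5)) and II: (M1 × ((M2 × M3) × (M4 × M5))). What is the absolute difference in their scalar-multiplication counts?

Order I = (((M1 × M2) × M3) × (M4 × M5)): (M1 × M2): 32×38 by 38×16 → 32×16, cost 32·38·16 = 19456; ((M1 × M2) × M3): 32×16 by 16×29 → 32×29, cost 32·16·29 = 14848; cumulative 34304; (M4 × M5): 29×14 by 14×20 → 29×20, cost 29·14·20 = 8120; (((M1 × M2) × M3) × (M4 × M5)): 32×29 by 29×20 → 32×20, cost 32·29·20 = 18560; cumulative 60984. Total 60984.
Order II = (M1 × ((M2 × M3) × (M4 × M5))): (M2 × M3): 38×16 by 16×29 → 38×29, cost 38·16·29 = 17632; (M4 × M5): 29×14 by 14×20 → 29×20, cost 29·14·20 = 8120; ((M2 × M3) × (M4 × M5)): 38×29 by 29×20 → 38×20, cost 38·29·20 = 22040; cumulative 47792; (M1 × ((M2 × M3) × (M4 × M5))): 32×38 by 38×20 → 32×20, cost 32·38·20 = 24320; cumulative 72112. Total 72112.
Difference: |60984 − 72112| = 11128.

11128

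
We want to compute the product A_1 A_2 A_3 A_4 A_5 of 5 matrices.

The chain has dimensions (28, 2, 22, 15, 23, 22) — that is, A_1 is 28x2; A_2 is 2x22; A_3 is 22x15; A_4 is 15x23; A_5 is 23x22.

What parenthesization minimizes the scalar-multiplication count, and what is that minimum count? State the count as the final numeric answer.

3594

Adjacent pairs: A_1A_2 = 28·2·22 = 1232; A_2A_3 = 2·22·15 = 660; A_3A_4 = 22·15·23 = 7590; A_4A_5 = 15·23·22 = 7590.
Length 3: A_1..A_3: k=1: 0+660+28·2·15=1500; k=2: 1232+0+28·22·15=10472 → min 1500 | A_2..A_4: k=2: 0+7590+2·22·23=8602; k=3: 660+0+2·15·23=1350 → min 1350 | A_3..A_5: k=3: 0+7590+22·15·22=14850; k=4: 7590+0+22·23·22=18722 → min 14850.
Length 4: A_1..A_4: k=1: 0+1350+28·2·23=2638; k=2: 1232+7590+28·22·23=22990; k=3: 1500+0+28·15·23=11160 → min 2638 | A_2..A_5: k=2: 0+14850+2·22·22=15818; k=3: 660+7590+2·15·22=8910; k=4: 1350+0+2·23·22=2362 → min 2362.
Length 5: A_1..A_5: k=1: 0+2362+28·2·22=3594; k=2: 1232+14850+28·22·22=29634; k=3: 1500+7590+28·15·22=18330; k=4: 2638+0+28·23·22=16806 → min 3594.
Optimal parenthesization: (A_1 (((A_2 A_3) A_4) A_5)) with cost 3594.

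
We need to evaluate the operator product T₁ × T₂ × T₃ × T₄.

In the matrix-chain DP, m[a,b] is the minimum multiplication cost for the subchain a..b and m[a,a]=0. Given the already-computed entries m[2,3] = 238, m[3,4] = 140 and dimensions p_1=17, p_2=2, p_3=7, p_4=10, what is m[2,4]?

m[2,4] = min over k∈[2,3] of m[2,k]+m[k+1,4]+p_{1}·p_k·p_{4}.
k=2: 0 + 140 + 17·2·10 = 480; k=3: 238 + 0 + 17·7·10 = 1428.
Minimum: 480 at k=2.

480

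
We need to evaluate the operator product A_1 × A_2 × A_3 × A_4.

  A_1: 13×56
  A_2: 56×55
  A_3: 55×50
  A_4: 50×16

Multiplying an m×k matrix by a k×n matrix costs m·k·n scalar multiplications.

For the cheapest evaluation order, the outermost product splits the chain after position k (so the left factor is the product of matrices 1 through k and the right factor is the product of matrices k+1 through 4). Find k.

Adjacent pairs: A_1A_2 = 13·56·55 = 40040; A_2A_3 = 56·55·50 = 154000; A_3A_4 = 55·50·16 = 44000.
Length 3: A_1..A_3: k=1: 0+154000+13·56·50=190400; k=2: 40040+0+13·55·50=75790 → min 75790 | A_2..A_4: k=2: 0+44000+56·55·16=93280; k=3: 154000+0+56·50·16=198800 → min 93280.
Top-level splits: k=1: (A_1..A_1)·(A_2..A_4) → 0+93280+13·56·16 = 104928; k=2: (A_1..A_2)·(A_3..A_4) → 40040+44000+13·55·16 = 95480; k=3: (A_1..A_3)·(A_4..A_4) → 75790+0+13·50·16 = 86190.
Best split is after A_3, i.e. k = 3.

3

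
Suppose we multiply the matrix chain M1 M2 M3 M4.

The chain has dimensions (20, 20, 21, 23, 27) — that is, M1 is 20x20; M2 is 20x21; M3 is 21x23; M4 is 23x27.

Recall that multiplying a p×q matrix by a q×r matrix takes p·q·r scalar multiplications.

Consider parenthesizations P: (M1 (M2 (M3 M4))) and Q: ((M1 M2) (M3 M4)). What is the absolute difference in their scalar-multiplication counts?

Order P = (M1 (M2 (M3 M4))): (M3 M4): 21×23 by 23×27 → 21×27, cost 21·23·27 = 13041; (M2 (M3 M4)): 20×21 by 21×27 → 20×27, cost 20·21·27 = 11340; cumulative 24381; (M1 (M2 (M3 M4))): 20×20 by 20×27 → 20×27, cost 20·20·27 = 10800; cumulative 35181. Total 35181.
Order Q = ((M1 M2) (M3 M4)): (M1 M2): 20×20 by 20×21 → 20×21, cost 20·20·21 = 8400; (M3 M4): 21×23 by 23×27 → 21×27, cost 21·23·27 = 13041; ((M1 M2) (M3 M4)): 20×21 by 21×27 → 20×27, cost 20·21·27 = 11340; cumulative 32781. Total 32781.
Difference: |35181 − 32781| = 2400.

2400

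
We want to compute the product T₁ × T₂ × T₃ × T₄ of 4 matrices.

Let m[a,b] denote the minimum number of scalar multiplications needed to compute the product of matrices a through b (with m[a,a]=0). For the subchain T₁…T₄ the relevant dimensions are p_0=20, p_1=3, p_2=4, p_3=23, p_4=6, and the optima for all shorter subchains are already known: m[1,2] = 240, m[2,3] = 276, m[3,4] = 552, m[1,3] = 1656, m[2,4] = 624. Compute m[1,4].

m[1,4] = min over k∈[1,3] of m[1,k]+m[k+1,4]+p_{0}·p_k·p_{4}.
k=1: 0 + 624 + 20·3·6 = 984; k=2: 240 + 552 + 20·4·6 = 1272; k=3: 1656 + 0 + 20·23·6 = 4416.
Minimum: 984 at k=1.

984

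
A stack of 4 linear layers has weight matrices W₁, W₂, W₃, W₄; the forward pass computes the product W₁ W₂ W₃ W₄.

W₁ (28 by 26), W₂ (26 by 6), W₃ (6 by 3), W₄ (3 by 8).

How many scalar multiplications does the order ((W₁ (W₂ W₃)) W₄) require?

3324

(W₂ W₃): 26×6 by 6×3 → 26×3, cost 26·6·3 = 468
(W₁ (W₂ W₃)): 28×26 by 26×3 → 28×3, cost 28·26·3 = 2184; cumulative 2652
((W₁ (W₂ W₃)) W₄): 28×3 by 3×8 → 28×8, cost 28·3·8 = 672; cumulative 3324
Total: 3324 scalar multiplications.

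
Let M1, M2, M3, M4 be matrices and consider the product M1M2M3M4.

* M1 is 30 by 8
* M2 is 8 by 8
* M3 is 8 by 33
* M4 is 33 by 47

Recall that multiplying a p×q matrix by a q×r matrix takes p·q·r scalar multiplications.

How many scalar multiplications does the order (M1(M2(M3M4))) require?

(M3M4): 8×33 by 33×47 → 8×47, cost 8·33·47 = 12408
(M2(M3M4)): 8×8 by 8×47 → 8×47, cost 8·8·47 = 3008; cumulative 15416
(M1(M2(M3M4))): 30×8 by 8×47 → 30×47, cost 30·8·47 = 11280; cumulative 26696
Total: 26696 scalar multiplications.

26696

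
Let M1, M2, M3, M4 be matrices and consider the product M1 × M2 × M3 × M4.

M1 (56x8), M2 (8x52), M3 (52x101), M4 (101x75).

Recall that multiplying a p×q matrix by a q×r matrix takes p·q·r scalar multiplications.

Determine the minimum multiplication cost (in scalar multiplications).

136216

Adjacent pairs: M1M2 = 56·8·52 = 23296; M2M3 = 8·52·101 = 42016; M3M4 = 52·101·75 = 393900.
Length 3: M1..M3: k=1: 0+42016+56·8·101=87264; k=2: 23296+0+56·52·101=317408 → min 87264 | M2..M4: k=2: 0+393900+8·52·75=425100; k=3: 42016+0+8·101·75=102616 → min 102616.
Length 4: M1..M4: k=1: 0+102616+56·8·75=136216; k=2: 23296+393900+56·52·75=635596; k=3: 87264+0+56·101·75=511464 → min 136216.
Optimal order: (M1 × ((M2 × M3) × M4)) with cost 136216.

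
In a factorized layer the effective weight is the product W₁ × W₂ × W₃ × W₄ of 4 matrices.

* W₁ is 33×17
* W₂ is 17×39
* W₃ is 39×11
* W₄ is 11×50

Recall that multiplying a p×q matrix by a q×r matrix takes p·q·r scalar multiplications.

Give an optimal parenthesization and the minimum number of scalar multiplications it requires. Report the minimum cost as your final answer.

31614

Adjacent pairs: W₁W₂ = 33·17·39 = 21879; W₂W₃ = 17·39·11 = 7293; W₃W₄ = 39·11·50 = 21450.
Length 3: W₁..W₃: k=1: 0+7293+33·17·11=13464; k=2: 21879+0+33·39·11=36036 → min 13464 | W₂..W₄: k=2: 0+21450+17·39·50=54600; k=3: 7293+0+17·11·50=16643 → min 16643.
Length 4: W₁..W₄: k=1: 0+16643+33·17·50=44693; k=2: 21879+21450+33·39·50=107679; k=3: 13464+0+33·11·50=31614 → min 31614.
Optimal parenthesization: ((W₁ × (W₂ × W₃)) × W₄) with cost 31614.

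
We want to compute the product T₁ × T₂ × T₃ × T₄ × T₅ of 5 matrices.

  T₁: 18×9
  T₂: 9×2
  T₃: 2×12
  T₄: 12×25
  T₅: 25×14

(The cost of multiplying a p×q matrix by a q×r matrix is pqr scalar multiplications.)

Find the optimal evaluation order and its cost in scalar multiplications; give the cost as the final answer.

Adjacent pairs: T₁T₂ = 18·9·2 = 324; T₂T₃ = 9·2·12 = 216; T₃T₄ = 2·12·25 = 600; T₄T₅ = 12·25·14 = 4200.
Length 3: T₁..T₃: k=1: 0+216+18·9·12=2160; k=2: 324+0+18·2·12=756 → min 756 | T₂..T₄: k=2: 0+600+9·2·25=1050; k=3: 216+0+9·12·25=2916 → min 1050 | T₃..T₅: k=3: 0+4200+2·12·14=4536; k=4: 600+0+2·25·14=1300 → min 1300.
Length 4: T₁..T₄: k=1: 0+1050+18·9·25=5100; k=2: 324+600+18·2·25=1824; k=3: 756+0+18·12·25=6156 → min 1824 | T₂..T₅: k=2: 0+1300+9·2·14=1552; k=3: 216+4200+9·12·14=5928; k=4: 1050+0+9·25·14=4200 → min 1552.
Length 5: T₁..T₅: k=1: 0+1552+18·9·14=3820; k=2: 324+1300+18·2·14=2128; k=3: 756+4200+18·12·14=7980; k=4: 1824+0+18·25·14=8124 → min 2128.
Optimal parenthesization: ((T₁ × T₂) × ((T₃ × T₄) × T₅)) with cost 2128.

2128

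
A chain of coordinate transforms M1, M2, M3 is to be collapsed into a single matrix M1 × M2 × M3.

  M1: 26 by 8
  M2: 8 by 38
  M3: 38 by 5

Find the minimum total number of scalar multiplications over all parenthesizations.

Order (M1 × (M2 × M3)): (M2 × M3): 8×38 by 38×5 → 8×5, cost 8·38·5 = 1520; (M1 × (M2 × M3)): 26×8 by 8×5 → 26×5, cost 26·8·5 = 1040; cumulative 2560. Total 2560.
Order ((M1 × M2) × M3): (M1 × M2): 26×8 by 8×38 → 26×38, cost 26·8·38 = 7904; ((M1 × M2) × M3): 26×38 by 38×5 → 26×5, cost 26·38·5 = 4940; cumulative 12844. Total 12844.
Minimum: 2560.

2560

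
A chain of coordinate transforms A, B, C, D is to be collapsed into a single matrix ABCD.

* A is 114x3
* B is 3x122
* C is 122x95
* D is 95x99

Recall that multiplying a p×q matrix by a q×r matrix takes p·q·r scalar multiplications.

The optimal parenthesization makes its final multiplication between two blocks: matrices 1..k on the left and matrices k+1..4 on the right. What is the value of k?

1

Adjacent pairs: AB = 114·3·122 = 41724; BC = 3·122·95 = 34770; CD = 122·95·99 = 1147410.
Length 3: A..C: k=1: 0+34770+114·3·95=67260; k=2: 41724+0+114·122·95=1362984 → min 67260 | B..D: k=2: 0+1147410+3·122·99=1183644; k=3: 34770+0+3·95·99=62985 → min 62985.
Top-level splits: k=1: (A..A)·(B..D) → 0+62985+114·3·99 = 96843; k=2: (A..B)·(C..D) → 41724+1147410+114·122·99 = 2566026; k=3: (A..C)·(D..D) → 67260+0+114·95·99 = 1139430.
Best split is after A, i.e. k = 1.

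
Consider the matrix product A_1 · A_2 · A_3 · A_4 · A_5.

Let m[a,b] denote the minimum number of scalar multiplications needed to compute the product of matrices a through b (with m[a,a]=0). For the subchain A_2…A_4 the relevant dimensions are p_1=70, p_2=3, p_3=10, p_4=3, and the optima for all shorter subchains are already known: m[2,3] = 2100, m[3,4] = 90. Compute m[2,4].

720

m[2,4] = min over k∈[2,3] of m[2,k]+m[k+1,4]+p_{1}·p_k·p_{4}.
k=2: 0 + 90 + 70·3·3 = 720; k=3: 2100 + 0 + 70·10·3 = 4200.
Minimum: 720 at k=2.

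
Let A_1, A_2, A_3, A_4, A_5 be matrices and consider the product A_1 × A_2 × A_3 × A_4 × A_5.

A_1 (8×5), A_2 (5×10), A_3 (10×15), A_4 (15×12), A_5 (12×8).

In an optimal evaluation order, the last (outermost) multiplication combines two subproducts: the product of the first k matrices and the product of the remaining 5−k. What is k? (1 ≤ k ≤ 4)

Adjacent pairs: A_1A_2 = 8·5·10 = 400; A_2A_3 = 5·10·15 = 750; A_3A_4 = 10·15·12 = 1800; A_4A_5 = 15·12·8 = 1440.
Length 3: A_1..A_3: k=1: 0+750+8·5·15=1350; k=2: 400+0+8·10·15=1600 → min 1350 | A_2..A_4: k=2: 0+1800+5·10·12=2400; k=3: 750+0+5·15·12=1650 → min 1650 | A_3..A_5: k=3: 0+1440+10·15·8=2640; k=4: 1800+0+10·12·8=2760 → min 2640.
Length 4: A_1..A_4: k=1: 0+1650+8·5·12=2130; k=2: 400+1800+8·10·12=3160; k=3: 1350+0+8·15·12=2790 → min 2130 | A_2..A_5: k=2: 0+2640+5·10·8=3040; k=3: 750+1440+5·15·8=2790; k=4: 1650+0+5·12·8=2130 → min 2130.
Top-level splits: k=1: (A_1..A_1)·(A_2..A_5) → 0+2130+8·5·8 = 2450; k=2: (A_1..A_2)·(A_3..A_5) → 400+2640+8·10·8 = 3680; k=3: (A_1..A_3)·(A_4..A_5) → 1350+1440+8·15·8 = 3750; k=4: (A_1..A_4)·(A_5..A_5) → 2130+0+8·12·8 = 2898.
Best split is after A_1, i.e. k = 1.

1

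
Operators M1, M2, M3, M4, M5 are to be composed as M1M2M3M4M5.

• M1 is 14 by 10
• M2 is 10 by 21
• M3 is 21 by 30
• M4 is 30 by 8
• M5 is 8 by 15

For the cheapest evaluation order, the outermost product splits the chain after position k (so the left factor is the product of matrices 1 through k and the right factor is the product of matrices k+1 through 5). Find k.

Adjacent pairs: M1M2 = 14·10·21 = 2940; M2M3 = 10·21·30 = 6300; M3M4 = 21·30·8 = 5040; M4M5 = 30·8·15 = 3600.
Length 3: M1..M3: k=1: 0+6300+14·10·30=10500; k=2: 2940+0+14·21·30=11760 → min 10500 | M2..M4: k=2: 0+5040+10·21·8=6720; k=3: 6300+0+10·30·8=8700 → min 6720 | M3..M5: k=3: 0+3600+21·30·15=13050; k=4: 5040+0+21·8·15=7560 → min 7560.
Length 4: M1..M4: k=1: 0+6720+14·10·8=7840; k=2: 2940+5040+14·21·8=10332; k=3: 10500+0+14·30·8=13860 → min 7840 | M2..M5: k=2: 0+7560+10·21·15=10710; k=3: 6300+3600+10·30·15=14400; k=4: 6720+0+10·8·15=7920 → min 7920.
Top-level splits: k=1: (M1..M1)·(M2..M5) → 0+7920+14·10·15 = 10020; k=2: (M1..M2)·(M3..M5) → 2940+7560+14·21·15 = 14910; k=3: (M1..M3)·(M4..M5) → 10500+3600+14·30·15 = 20400; k=4: (M1..M4)·(M5..M5) → 7840+0+14·8·15 = 9520.
Best split is after M4, i.e. k = 4.

4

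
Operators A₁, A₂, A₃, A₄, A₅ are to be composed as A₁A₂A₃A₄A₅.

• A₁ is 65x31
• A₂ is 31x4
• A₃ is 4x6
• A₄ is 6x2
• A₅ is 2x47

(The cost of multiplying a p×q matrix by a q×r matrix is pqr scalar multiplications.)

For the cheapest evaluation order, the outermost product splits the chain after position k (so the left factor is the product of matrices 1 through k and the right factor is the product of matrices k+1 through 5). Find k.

Adjacent pairs: A₁A₂ = 65·31·4 = 8060; A₂A₃ = 31·4·6 = 744; A₃A₄ = 4·6·2 = 48; A₄A₅ = 6·2·47 = 564.
Length 3: A₁..A₃: k=1: 0+744+65·31·6=12834; k=2: 8060+0+65·4·6=9620 → min 9620 | A₂..A₄: k=2: 0+48+31·4·2=296; k=3: 744+0+31·6·2=1116 → min 296 | A₃..A₅: k=3: 0+564+4·6·47=1692; k=4: 48+0+4·2·47=424 → min 424.
Length 4: A₁..A₄: k=1: 0+296+65·31·2=4326; k=2: 8060+48+65·4·2=8628; k=3: 9620+0+65·6·2=10400 → min 4326 | A₂..A₅: k=2: 0+424+31·4·47=6252; k=3: 744+564+31·6·47=10050; k=4: 296+0+31·2·47=3210 → min 3210.
Top-level splits: k=1: (A₁..A₁)·(A₂..A₅) → 0+3210+65·31·47 = 97915; k=2: (A₁..A₂)·(A₃..A₅) → 8060+424+65·4·47 = 20704; k=3: (A₁..A₃)·(A₄..A₅) → 9620+564+65·6·47 = 28514; k=4: (A₁..A₄)·(A₅..A₅) → 4326+0+65·2·47 = 10436.
Best split is after A₄, i.e. k = 4.

4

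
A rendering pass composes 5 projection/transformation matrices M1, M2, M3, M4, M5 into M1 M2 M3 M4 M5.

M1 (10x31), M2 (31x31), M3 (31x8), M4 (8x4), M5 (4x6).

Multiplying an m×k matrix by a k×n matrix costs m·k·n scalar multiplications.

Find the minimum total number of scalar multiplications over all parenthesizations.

Adjacent pairs: M1M2 = 10·31·31 = 9610; M2M3 = 31·31·8 = 7688; M3M4 = 31·8·4 = 992; M4M5 = 8·4·6 = 192.
Length 3: M1..M3: k=1: 0+7688+10·31·8=10168; k=2: 9610+0+10·31·8=12090 → min 10168 | M2..M4: k=2: 0+992+31·31·4=4836; k=3: 7688+0+31·8·4=8680 → min 4836 | M3..M5: k=3: 0+192+31·8·6=1680; k=4: 992+0+31·4·6=1736 → min 1680.
Length 4: M1..M4: k=1: 0+4836+10·31·4=6076; k=2: 9610+992+10·31·4=11842; k=3: 10168+0+10·8·4=10488 → min 6076 | M2..M5: k=2: 0+1680+31·31·6=7446; k=3: 7688+192+31·8·6=9368; k=4: 4836+0+31·4·6=5580 → min 5580.
Length 5: M1..M5: k=1: 0+5580+10·31·6=7440; k=2: 9610+1680+10·31·6=13150; k=3: 10168+192+10·8·6=10840; k=4: 6076+0+10·4·6=6316 → min 6316.
Optimal order: ((M1 (M2 (M3 M4))) M5) with cost 6316.

6316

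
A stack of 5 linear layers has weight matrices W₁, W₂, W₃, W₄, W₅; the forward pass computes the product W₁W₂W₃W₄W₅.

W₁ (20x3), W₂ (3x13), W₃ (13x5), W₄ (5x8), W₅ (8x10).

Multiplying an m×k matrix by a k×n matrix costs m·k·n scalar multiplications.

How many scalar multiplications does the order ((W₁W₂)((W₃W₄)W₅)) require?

(W₁W₂): 20×3 by 3×13 → 20×13, cost 20·3·13 = 780
(W₃W₄): 13×5 by 5×8 → 13×8, cost 13·5·8 = 520
((W₃W₄)W₅): 13×8 by 8×10 → 13×10, cost 13·8·10 = 1040; cumulative 1560
((W₁W₂)((W₃W₄)W₅)): 20×13 by 13×10 → 20×10, cost 20·13·10 = 2600; cumulative 4940
Total: 4940 scalar multiplications.

4940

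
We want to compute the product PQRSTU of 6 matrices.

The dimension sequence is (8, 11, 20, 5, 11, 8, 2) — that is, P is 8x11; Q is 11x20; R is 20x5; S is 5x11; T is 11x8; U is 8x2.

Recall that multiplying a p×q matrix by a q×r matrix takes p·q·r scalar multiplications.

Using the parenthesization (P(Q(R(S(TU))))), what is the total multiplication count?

(TU): 11×8 by 8×2 → 11×2, cost 11·8·2 = 176
(S(TU)): 5×11 by 11×2 → 5×2, cost 5·11·2 = 110; cumulative 286
(R(S(TU))): 20×5 by 5×2 → 20×2, cost 20·5·2 = 200; cumulative 486
(Q(R(S(TU)))): 11×20 by 20×2 → 11×2, cost 11·20·2 = 440; cumulative 926
(P(Q(R(S(TU))))): 8×11 by 11×2 → 8×2, cost 8·11·2 = 176; cumulative 1102
Total: 1102 scalar multiplications.

1102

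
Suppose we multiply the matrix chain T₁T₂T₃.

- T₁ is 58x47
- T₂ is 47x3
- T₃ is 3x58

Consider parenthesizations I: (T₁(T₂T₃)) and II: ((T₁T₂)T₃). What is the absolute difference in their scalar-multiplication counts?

Order I = (T₁(T₂T₃)): (T₂T₃): 47×3 by 3×58 → 47×58, cost 47·3·58 = 8178; (T₁(T₂T₃)): 58×47 by 47×58 → 58×58, cost 58·47·58 = 158108; cumulative 166286. Total 166286.
Order II = ((T₁T₂)T₃): (T₁T₂): 58×47 by 47×3 → 58×3, cost 58·47·3 = 8178; ((T₁T₂)T₃): 58×3 by 3×58 → 58×58, cost 58·3·58 = 10092; cumulative 18270. Total 18270.
Difference: |166286 − 18270| = 148016.

148016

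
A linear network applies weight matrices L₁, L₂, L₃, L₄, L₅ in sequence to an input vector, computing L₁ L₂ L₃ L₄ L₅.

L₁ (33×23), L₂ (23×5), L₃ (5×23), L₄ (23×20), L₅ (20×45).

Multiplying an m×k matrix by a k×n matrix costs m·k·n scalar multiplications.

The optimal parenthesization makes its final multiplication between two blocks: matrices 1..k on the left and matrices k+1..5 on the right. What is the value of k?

Adjacent pairs: L₁L₂ = 33·23·5 = 3795; L₂L₃ = 23·5·23 = 2645; L₃L₄ = 5·23·20 = 2300; L₄L₅ = 23·20·45 = 20700.
Length 3: L₁..L₃: k=1: 0+2645+33·23·23=20102; k=2: 3795+0+33·5·23=7590 → min 7590 | L₂..L₄: k=2: 0+2300+23·5·20=4600; k=3: 2645+0+23·23·20=13225 → min 4600 | L₃..L₅: k=3: 0+20700+5·23·45=25875; k=4: 2300+0+5·20·45=6800 → min 6800.
Length 4: L₁..L₄: k=1: 0+4600+33·23·20=19780; k=2: 3795+2300+33·5·20=9395; k=3: 7590+0+33·23·20=22770 → min 9395 | L₂..L₅: k=2: 0+6800+23·5·45=11975; k=3: 2645+20700+23·23·45=47150; k=4: 4600+0+23·20·45=25300 → min 11975.
Top-level splits: k=1: (L₁..L₁)·(L₂..L₅) → 0+11975+33·23·45 = 46130; k=2: (L₁..L₂)·(L₃..L₅) → 3795+6800+33·5·45 = 18020; k=3: (L₁..L₃)·(L₄..L₅) → 7590+20700+33·23·45 = 62445; k=4: (L₁..L₄)·(L₅..L₅) → 9395+0+33·20·45 = 39095.
Best split is after L₂, i.e. k = 2.

2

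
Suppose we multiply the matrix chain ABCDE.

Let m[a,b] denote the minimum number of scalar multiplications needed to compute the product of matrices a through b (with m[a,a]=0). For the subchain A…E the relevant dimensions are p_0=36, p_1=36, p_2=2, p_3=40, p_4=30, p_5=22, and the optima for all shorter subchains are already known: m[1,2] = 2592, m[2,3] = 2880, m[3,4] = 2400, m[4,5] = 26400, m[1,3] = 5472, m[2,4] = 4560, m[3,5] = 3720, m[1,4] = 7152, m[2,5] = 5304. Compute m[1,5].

m[1,5] = min over k∈[1,4] of m[1,k]+m[k+1,5]+p_{0}·p_k·p_{5}.
k=1: 0 + 5304 + 36·36·22 = 33816; k=2: 2592 + 3720 + 36·2·22 = 7896; k=3: 5472 + 26400 + 36·40·22 = 63552; k=4: 7152 + 0 + 36·30·22 = 30912.
Minimum: 7896 at k=2.

7896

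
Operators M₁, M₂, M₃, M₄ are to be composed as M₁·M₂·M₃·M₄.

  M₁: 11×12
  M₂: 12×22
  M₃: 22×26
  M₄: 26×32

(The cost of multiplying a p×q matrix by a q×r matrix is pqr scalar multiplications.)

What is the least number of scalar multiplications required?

Adjacent pairs: M₁M₂ = 11·12·22 = 2904; M₂M₃ = 12·22·26 = 6864; M₃M₄ = 22·26·32 = 18304.
Length 3: M₁..M₃: k=1: 0+6864+11·12·26=10296; k=2: 2904+0+11·22·26=9196 → min 9196 | M₂..M₄: k=2: 0+18304+12·22·32=26752; k=3: 6864+0+12·26·32=16848 → min 16848.
Length 4: M₁..M₄: k=1: 0+16848+11·12·32=21072; k=2: 2904+18304+11·22·32=28952; k=3: 9196+0+11·26·32=18348 → min 18348.
Optimal order: (((M₁·M₂)·M₃)·M₄) with cost 18348.

18348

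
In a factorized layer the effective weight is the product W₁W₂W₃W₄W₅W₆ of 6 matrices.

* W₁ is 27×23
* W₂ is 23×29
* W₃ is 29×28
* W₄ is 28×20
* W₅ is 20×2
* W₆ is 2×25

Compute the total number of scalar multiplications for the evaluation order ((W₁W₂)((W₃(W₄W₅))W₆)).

41778

(W₁W₂): 27×23 by 23×29 → 27×29, cost 27·23·29 = 18009
(W₄W₅): 28×20 by 20×2 → 28×2, cost 28·20·2 = 1120
(W₃(W₄W₅)): 29×28 by 28×2 → 29×2, cost 29·28·2 = 1624; cumulative 2744
((W₃(W₄W₅))W₆): 29×2 by 2×25 → 29×25, cost 29·2·25 = 1450; cumulative 4194
((W₁W₂)((W₃(W₄W₅))W₆)): 27×29 by 29×25 → 27×25, cost 27·29·25 = 19575; cumulative 41778
Total: 41778 scalar multiplications.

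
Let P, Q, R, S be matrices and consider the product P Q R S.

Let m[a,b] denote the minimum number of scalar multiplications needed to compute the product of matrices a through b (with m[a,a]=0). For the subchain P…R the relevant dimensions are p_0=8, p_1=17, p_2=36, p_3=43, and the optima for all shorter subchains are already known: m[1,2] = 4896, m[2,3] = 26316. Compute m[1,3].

17280

m[1,3] = min over k∈[1,2] of m[1,k]+m[k+1,3]+p_{0}·p_k·p_{3}.
k=1: 0 + 26316 + 8·17·43 = 32164; k=2: 4896 + 0 + 8·36·43 = 17280.
Minimum: 17280 at k=2.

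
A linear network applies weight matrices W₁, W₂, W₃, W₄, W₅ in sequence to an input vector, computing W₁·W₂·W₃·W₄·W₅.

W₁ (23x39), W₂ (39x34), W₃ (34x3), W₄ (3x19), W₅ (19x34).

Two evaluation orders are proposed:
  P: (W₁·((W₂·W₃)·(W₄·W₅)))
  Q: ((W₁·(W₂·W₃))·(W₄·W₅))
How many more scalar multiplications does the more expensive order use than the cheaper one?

Order P = (W₁·((W₂·W₃)·(W₄·W₅))): (W₂·W₃): 39×34 by 34×3 → 39×3, cost 39·34·3 = 3978; (W₄·W₅): 3×19 by 19×34 → 3×34, cost 3·19·34 = 1938; ((W₂·W₃)·(W₄·W₅)): 39×3 by 3×34 → 39×34, cost 39·3·34 = 3978; cumulative 9894; (W₁·((W₂·W₃)·(W₄·W₅))): 23×39 by 39×34 → 23×34, cost 23·39·34 = 30498; cumulative 40392. Total 40392.
Order Q = ((W₁·(W₂·W₃))·(W₄·W₅)): (W₂·W₃): 39×34 by 34×3 → 39×3, cost 39·34·3 = 3978; (W₁·(W₂·W₃)): 23×39 by 39×3 → 23×3, cost 23·39·3 = 2691; cumulative 6669; (W₄·W₅): 3×19 by 19×34 → 3×34, cost 3·19·34 = 1938; ((W₁·(W₂·W₃))·(W₄·W₅)): 23×3 by 3×34 → 23×34, cost 23·3·34 = 2346; cumulative 10953. Total 10953.
Difference: |40392 − 10953| = 29439.

29439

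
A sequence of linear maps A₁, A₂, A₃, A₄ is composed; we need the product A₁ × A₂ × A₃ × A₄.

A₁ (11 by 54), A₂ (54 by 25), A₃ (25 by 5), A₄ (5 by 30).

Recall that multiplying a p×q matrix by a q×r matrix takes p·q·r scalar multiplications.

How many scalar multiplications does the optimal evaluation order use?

11370

Adjacent pairs: A₁A₂ = 11·54·25 = 14850; A₂A₃ = 54·25·5 = 6750; A₃A₄ = 25·5·30 = 3750.
Length 3: A₁..A₃: k=1: 0+6750+11·54·5=9720; k=2: 14850+0+11·25·5=16225 → min 9720 | A₂..A₄: k=2: 0+3750+54·25·30=44250; k=3: 6750+0+54·5·30=14850 → min 14850.
Length 4: A₁..A₄: k=1: 0+14850+11·54·30=32670; k=2: 14850+3750+11·25·30=26850; k=3: 9720+0+11·5·30=11370 → min 11370.
Optimal order: ((A₁ × (A₂ × A₃)) × A₄) with cost 11370.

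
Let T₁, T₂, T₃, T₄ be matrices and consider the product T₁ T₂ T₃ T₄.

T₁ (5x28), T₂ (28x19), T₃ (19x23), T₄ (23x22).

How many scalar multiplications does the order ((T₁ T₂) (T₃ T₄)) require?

(T₁ T₂): 5×28 by 28×19 → 5×19, cost 5·28·19 = 2660
(T₃ T₄): 19×23 by 23×22 → 19×22, cost 19·23·22 = 9614
((T₁ T₂) (T₃ T₄)): 5×19 by 19×22 → 5×22, cost 5·19·22 = 2090; cumulative 14364
Total: 14364 scalar multiplications.

14364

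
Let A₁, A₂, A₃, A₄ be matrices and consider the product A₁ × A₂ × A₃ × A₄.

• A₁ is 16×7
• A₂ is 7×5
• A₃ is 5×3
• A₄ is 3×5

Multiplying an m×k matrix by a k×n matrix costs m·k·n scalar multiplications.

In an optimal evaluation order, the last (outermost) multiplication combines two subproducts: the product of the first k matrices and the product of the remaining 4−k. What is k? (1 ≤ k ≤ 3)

3

Adjacent pairs: A₁A₂ = 16·7·5 = 560; A₂A₃ = 7·5·3 = 105; A₃A₄ = 5·3·5 = 75.
Length 3: A₁..A₃: k=1: 0+105+16·7·3=441; k=2: 560+0+16·5·3=800 → min 441 | A₂..A₄: k=2: 0+75+7·5·5=250; k=3: 105+0+7·3·5=210 → min 210.
Top-level splits: k=1: (A₁..A₁)·(A₂..A₄) → 0+210+16·7·5 = 770; k=2: (A₁..A₂)·(A₃..A₄) → 560+75+16·5·5 = 1035; k=3: (A₁..A₃)·(A₄..A₄) → 441+0+16·3·5 = 681.
Best split is after A₃, i.e. k = 3.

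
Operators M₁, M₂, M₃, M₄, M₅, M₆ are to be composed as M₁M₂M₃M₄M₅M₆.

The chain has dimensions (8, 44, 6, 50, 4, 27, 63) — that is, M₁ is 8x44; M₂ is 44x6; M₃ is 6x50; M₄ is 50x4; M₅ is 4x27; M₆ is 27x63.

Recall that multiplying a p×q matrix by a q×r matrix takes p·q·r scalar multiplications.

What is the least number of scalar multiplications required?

12324

Adjacent pairs: M₁M₂ = 8·44·6 = 2112; M₂M₃ = 44·6·50 = 13200; M₃M₄ = 6·50·4 = 1200; M₄M₅ = 50·4·27 = 5400; M₅M₆ = 4·27·63 = 6804.
Length 3: M₁..M₃: k=1: 0+13200+8·44·50=30800; k=2: 2112+0+8·6·50=4512 → min 4512 | M₂..M₄: k=2: 0+1200+44·6·4=2256; k=3: 13200+0+44·50·4=22000 → min 2256 | M₃..M₅: k=3: 0+5400+6·50·27=13500; k=4: 1200+0+6·4·27=1848 → min 1848 | M₄..M₆: k=4: 0+6804+50·4·63=19404; k=5: 5400+0+50·27·63=90450 → min 19404.
Length 4: M₁..M₄: k=1: 0+2256+8·44·4=3664; k=2: 2112+1200+8·6·4=3504; k=3: 4512+0+8·50·4=6112 → min 3504 | M₂..M₅: k=2: 0+1848+44·6·27=8976; k=3: 13200+5400+44·50·27=78000; k=4: 2256+0+44·4·27=7008 → min 7008 | M₃..M₆: k=3: 0+19404+6·50·63=38304; k=4: 1200+6804+6·4·63=9516; k=5: 1848+0+6·27·63=12054 → min 9516.
Length 5: M₁..M₅: k=1: 0+7008+8·44·27=16512; k=2: 2112+1848+8·6·27=5256; k=3: 4512+5400+8·50·27=20712; k=4: 3504+0+8·4·27=4368 → min 4368 | M₂..M₆: k=2: 0+9516+44·6·63=26148; k=3: 13200+19404+44·50·63=171204; k=4: 2256+6804+44·4·63=20148; k=5: 7008+0+44·27·63=81852 → min 20148.
Length 6: M₁..M₆: k=1: 0+20148+8·44·63=42324; k=2: 2112+9516+8·6·63=14652; k=3: 4512+19404+8·50·63=49116; k=4: 3504+6804+8·4·63=12324; k=5: 4368+0+8·27·63=17976 → min 12324.
Optimal order: (((M₁M₂)(M₃M₄))(M₅M₆)) with cost 12324.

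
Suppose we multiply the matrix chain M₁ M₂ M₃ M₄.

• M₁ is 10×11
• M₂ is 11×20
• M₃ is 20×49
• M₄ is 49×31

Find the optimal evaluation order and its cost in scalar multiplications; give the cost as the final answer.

Adjacent pairs: M₁M₂ = 10·11·20 = 2200; M₂M₃ = 11·20·49 = 10780; M₃M₄ = 20·49·31 = 30380.
Length 3: M₁..M₃: k=1: 0+10780+10·11·49=16170; k=2: 2200+0+10·20·49=12000 → min 12000 | M₂..M₄: k=2: 0+30380+11·20·31=37200; k=3: 10780+0+11·49·31=27489 → min 27489.
Length 4: M₁..M₄: k=1: 0+27489+10·11·31=30899; k=2: 2200+30380+10·20·31=38780; k=3: 12000+0+10·49·31=27190 → min 27190.
Optimal parenthesization: (((M₁ M₂) M₃) M₄) with cost 27190.

27190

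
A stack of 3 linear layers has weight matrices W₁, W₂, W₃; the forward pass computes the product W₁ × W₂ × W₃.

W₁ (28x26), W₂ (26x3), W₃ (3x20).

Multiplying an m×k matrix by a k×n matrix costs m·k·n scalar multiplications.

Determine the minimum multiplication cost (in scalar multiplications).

3864

Order (W₁ × (W₂ × W₃)): (W₂ × W₃): 26×3 by 3×20 → 26×20, cost 26·3·20 = 1560; (W₁ × (W₂ × W₃)): 28×26 by 26×20 → 28×20, cost 28·26·20 = 14560; cumulative 16120. Total 16120.
Order ((W₁ × W₂) × W₃): (W₁ × W₂): 28×26 by 26×3 → 28×3, cost 28·26·3 = 2184; ((W₁ × W₂) × W₃): 28×3 by 3×20 → 28×20, cost 28·3·20 = 1680; cumulative 3864. Total 3864.
Minimum: 3864.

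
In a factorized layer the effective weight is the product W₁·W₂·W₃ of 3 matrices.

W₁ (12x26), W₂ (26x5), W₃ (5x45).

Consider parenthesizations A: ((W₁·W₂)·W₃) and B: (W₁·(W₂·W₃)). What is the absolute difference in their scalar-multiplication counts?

Order A = ((W₁·W₂)·W₃): (W₁·W₂): 12×26 by 26×5 → 12×5, cost 12·26·5 = 1560; ((W₁·W₂)·W₃): 12×5 by 5×45 → 12×45, cost 12·5·45 = 2700; cumulative 4260. Total 4260.
Order B = (W₁·(W₂·W₃)): (W₂·W₃): 26×5 by 5×45 → 26×45, cost 26·5·45 = 5850; (W₁·(W₂·W₃)): 12×26 by 26×45 → 12×45, cost 12·26·45 = 14040; cumulative 19890. Total 19890.
Difference: |4260 − 19890| = 15630.

15630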